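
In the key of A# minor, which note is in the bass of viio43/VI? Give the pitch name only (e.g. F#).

The applied chord viio43/VI is rooted on E#: E#-G#-B-D.
The figure 43 means second inversion — the fifth is in the bass.

B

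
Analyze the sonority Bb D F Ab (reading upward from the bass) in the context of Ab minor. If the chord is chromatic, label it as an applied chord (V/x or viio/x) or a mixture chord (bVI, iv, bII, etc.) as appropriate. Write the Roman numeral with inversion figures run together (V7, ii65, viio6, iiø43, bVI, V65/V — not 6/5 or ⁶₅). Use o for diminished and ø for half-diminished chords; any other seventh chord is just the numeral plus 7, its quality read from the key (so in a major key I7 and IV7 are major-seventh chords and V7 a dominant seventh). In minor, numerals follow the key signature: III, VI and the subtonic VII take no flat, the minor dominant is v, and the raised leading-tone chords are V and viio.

V7/V

The pitches Bb-D-F-Ab form a dominant seventh chord rooted on Bb.
Bb is not a diatonic chord root with this quality in Ab minor, but it lies a perfect fifth above Eb (V), so the chord functions as an applied dominant of V.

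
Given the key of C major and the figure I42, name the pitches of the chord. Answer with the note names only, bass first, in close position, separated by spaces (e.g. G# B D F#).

B C E G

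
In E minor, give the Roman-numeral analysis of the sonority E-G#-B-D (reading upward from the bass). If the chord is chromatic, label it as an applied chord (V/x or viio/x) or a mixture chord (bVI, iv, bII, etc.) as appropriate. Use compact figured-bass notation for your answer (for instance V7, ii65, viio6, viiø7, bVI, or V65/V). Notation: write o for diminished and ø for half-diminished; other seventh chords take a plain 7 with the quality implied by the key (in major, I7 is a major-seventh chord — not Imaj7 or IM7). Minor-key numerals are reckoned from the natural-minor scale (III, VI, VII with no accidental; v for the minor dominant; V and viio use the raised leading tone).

V7/iv

The pitches E-G#-B-D form a dominant seventh chord rooted on E.
E is not a diatonic chord root with this quality in E minor, but it lies a perfect fifth above A (iv), so the chord functions as an applied dominant of iv.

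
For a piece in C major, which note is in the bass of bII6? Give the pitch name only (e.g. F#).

F

bII in C major has root Db; the chord is Db-F-Ab.
The figure 6 means first inversion — the third is in the bass.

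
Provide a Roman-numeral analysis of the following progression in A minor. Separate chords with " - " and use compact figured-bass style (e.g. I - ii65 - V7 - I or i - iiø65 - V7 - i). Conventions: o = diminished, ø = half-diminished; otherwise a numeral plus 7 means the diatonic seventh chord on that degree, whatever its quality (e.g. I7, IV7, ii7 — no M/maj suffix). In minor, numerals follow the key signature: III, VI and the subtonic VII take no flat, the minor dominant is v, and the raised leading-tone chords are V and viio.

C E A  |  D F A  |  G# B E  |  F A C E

C-E-A has root A, degree 1 in A minor, so i6.
D-F-A has root D, degree 4 in A minor, so iv.
G#-B-E has root E, degree 5 in A minor, so V6.
F-A-C-E has root F, degree 6 in A minor, so VI7.

i6 - iv - V6 - VI7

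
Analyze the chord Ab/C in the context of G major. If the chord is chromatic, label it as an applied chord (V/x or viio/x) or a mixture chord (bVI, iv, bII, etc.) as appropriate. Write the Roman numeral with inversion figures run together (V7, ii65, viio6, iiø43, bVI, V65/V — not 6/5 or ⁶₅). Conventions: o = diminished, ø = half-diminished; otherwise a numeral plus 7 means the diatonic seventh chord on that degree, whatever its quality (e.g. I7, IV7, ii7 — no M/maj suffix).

bII6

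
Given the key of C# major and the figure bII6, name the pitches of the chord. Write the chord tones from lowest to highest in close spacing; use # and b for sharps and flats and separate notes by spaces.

F# A D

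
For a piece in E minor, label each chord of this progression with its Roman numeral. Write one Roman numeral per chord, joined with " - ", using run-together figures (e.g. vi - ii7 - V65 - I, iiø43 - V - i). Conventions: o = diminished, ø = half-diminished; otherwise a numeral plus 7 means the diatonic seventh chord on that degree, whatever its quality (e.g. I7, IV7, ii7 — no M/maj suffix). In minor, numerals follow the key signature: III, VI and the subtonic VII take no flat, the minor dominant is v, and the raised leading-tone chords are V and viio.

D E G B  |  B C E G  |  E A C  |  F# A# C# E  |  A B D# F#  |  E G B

i42 - VI42 - iv64 - V7/V - V42 - i

D-E-G-B has root E, degree 1 in E minor, so i42.
B-C-E-G has root C, degree 6 in E minor, so VI42.
E-A-C has root A, degree 4 in E minor, so iv64.
F#-A#-C#-E: a dominant seventh chord on F#, the applied dominant of V → V7/V.
A-B-D#-F#: dominant seventh chord on B = scale degree 5 → V42.
E-G-B: minor triad on E = scale degree 1 → i.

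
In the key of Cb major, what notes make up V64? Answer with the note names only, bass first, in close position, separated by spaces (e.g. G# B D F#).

The numeral's case and figure indicate a major triad. In Cb major its root, the dominant, is Gb.
Stacking thirds from Gb gives Gb-Bb-Db.
With the 64 figure the chord is in second inversion; from the bass Db upward in close position it reads Db-Gb-Bb.

Db Gb Bb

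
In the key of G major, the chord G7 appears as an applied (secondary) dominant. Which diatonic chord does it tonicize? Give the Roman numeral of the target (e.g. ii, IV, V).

IV

The chord is a dominant seventh chord on G.
A dominant resolves down a perfect fifth: G → C. In G major, C is scale degree 4, i.e. IV.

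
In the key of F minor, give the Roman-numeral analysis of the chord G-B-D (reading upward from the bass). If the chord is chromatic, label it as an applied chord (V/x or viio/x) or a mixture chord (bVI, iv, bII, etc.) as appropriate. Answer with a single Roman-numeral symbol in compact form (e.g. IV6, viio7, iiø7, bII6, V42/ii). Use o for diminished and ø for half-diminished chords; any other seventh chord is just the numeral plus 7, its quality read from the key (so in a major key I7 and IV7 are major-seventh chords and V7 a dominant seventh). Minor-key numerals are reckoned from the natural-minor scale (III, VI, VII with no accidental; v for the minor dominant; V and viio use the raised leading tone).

The pitches G-B-D form a major triad rooted on G.
G is not a diatonic chord root with this quality in F minor, but it lies a perfect fifth above C (V), so the chord functions as an applied dominant of V.

V/V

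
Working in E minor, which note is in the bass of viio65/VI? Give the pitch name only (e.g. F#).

D

The applied chord viio65/VI is rooted on B: B-D-F-Ab.
The figure 65 means first inversion — the third is in the bass.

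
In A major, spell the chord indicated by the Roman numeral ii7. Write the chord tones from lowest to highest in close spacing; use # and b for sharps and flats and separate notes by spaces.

In A major, scale degree 2 is B, and the diatonic chord built there is a minor seventh chord.
That chord is spelled B-D-F#-A.

B D F# A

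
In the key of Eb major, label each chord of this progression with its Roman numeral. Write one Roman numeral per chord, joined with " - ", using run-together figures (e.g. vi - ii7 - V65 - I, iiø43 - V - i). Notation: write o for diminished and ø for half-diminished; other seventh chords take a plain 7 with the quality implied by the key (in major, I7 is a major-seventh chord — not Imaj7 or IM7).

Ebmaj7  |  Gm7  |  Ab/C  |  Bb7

I7 - iii7 - IV6 - V7

Ebmaj7: major seventh chord on Eb = scale degree 1 → I7.
Gm7: root G is the mediant; minor seventh chord there is iii7.
Ab/C: major triad on Ab = scale degree 4 → IV6.
Bb7: dominant seventh chord on Bb = scale degree 5 → V7.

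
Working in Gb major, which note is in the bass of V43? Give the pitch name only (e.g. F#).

Ab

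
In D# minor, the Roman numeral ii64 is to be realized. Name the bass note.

ii in D# minor has root E#; the chord is E#-G#-B#.
The figure 64 means second inversion — the fifth is in the bass.

B#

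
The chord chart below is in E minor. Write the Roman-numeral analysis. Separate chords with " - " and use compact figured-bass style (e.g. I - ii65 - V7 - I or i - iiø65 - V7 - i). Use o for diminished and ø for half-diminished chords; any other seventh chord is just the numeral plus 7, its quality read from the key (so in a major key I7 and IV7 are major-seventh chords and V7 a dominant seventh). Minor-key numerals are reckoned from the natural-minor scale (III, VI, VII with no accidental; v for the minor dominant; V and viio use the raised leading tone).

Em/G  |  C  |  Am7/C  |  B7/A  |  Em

i6 - VI - iv65 - V42 - i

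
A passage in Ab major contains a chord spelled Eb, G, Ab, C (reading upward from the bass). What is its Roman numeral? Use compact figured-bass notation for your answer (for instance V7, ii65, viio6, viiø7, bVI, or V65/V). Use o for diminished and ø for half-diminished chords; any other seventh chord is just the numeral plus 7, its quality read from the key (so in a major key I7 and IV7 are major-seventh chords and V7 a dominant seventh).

The pitches Ab-C-Eb-G form a major seventh chord rooted on Ab.
Ab is scale degree 1 in Ab major, and a major seventh chord on that degree is written I7.
With Eb in the bass the chord is in second inversion, so the figured bass is 43.

I43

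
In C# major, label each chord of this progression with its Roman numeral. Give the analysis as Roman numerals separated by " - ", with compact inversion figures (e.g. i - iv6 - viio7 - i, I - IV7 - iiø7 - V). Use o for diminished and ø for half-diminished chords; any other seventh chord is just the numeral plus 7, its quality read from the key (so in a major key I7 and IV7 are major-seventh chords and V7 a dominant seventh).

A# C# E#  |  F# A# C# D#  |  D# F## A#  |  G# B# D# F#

vi - ii65 - V/V - V7

A#-C#-E#: minor triad on A# = scale degree 6 → vi.
F#-A#-C#-D# has root D#, degree 2 in C# major, so ii65.
D#-F##-A#: a major triad on D#, the applied dominant of V → V/V.
G#-B#-D#-F# has root G#, degree 5 in C# major, so V7.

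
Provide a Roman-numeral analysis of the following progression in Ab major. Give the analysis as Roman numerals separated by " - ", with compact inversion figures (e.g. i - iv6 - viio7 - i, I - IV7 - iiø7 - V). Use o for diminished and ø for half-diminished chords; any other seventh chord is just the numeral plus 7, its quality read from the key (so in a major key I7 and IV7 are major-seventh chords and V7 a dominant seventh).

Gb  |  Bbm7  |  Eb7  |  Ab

bVII - ii7 - V7 - I

Gb: Gb with this quality isn't in the key; it's bVII, borrowed from the parallel minor.
Bbm7 has root Bb, degree 2 in Ab major, so ii7.
Eb7: dominant seventh chord on Eb = scale degree 5 → V7.
Ab: major triad on Ab = scale degree 1 → I.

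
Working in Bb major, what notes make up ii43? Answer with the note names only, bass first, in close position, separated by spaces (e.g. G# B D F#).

The numeral's case and figure indicate a minor seventh chord. In Bb major its root, the supertonic, is C.
That chord is spelled C-Eb-G-Bb.
With the 43 figure the chord is in second inversion; from the bass G upward in close position it reads G-Bb-C-Eb.

G Bb C Eb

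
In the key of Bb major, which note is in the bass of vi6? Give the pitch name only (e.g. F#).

vi in Bb major has root G; the chord is G-Bb-D.
The figure 6 means first inversion — the third is in the bass.

Bb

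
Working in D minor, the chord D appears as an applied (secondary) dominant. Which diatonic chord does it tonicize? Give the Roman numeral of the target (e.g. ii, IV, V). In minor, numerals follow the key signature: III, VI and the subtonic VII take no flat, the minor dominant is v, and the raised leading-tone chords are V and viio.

iv

The chord is a major triad on D.
A dominant resolves down a perfect fifth: D → G. In D minor, G is scale degree 4, i.e. iv.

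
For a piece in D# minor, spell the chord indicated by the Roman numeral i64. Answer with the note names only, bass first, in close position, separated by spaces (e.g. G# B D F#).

A# D# F#

In D# minor, scale degree 1 is D#, and the diatonic chord built there is a minor triad.
That chord is spelled D#-F#-A#.
With the 64 figure the chord is in second inversion; from the bass A# upward in close position it reads A#-D#-F#.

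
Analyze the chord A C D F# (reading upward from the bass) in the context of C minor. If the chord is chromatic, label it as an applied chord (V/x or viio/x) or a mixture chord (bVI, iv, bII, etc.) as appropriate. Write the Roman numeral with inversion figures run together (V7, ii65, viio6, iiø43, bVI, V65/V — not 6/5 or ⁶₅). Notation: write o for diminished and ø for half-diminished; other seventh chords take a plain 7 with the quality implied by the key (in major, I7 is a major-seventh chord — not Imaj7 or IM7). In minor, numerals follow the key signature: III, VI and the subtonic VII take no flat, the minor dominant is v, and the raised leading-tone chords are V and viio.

V43/V

The pitches D-F#-A-C form a dominant seventh chord rooted on D.
D is not a diatonic chord root with this quality in C minor, but it lies a perfect fifth above G (V), so the chord functions as an applied dominant of V.
With A in the bass the chord is in second inversion, so the figured bass is 43.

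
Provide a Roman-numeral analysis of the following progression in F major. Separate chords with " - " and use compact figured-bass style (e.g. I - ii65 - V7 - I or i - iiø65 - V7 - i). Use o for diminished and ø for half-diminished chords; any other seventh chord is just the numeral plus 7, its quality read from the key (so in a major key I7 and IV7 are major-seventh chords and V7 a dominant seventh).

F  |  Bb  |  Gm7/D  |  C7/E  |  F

I - IV - ii43 - V65 - I

F has root F, degree 1 in F major, so I.
Bb: root Bb is the subdominant; major triad there is IV.
Gm7/D: root G is the supertonic; minor seventh chord there is ii43.
C7/E has root C, degree 5 in F major, so V65.
F has root F, degree 1 in F major, so I.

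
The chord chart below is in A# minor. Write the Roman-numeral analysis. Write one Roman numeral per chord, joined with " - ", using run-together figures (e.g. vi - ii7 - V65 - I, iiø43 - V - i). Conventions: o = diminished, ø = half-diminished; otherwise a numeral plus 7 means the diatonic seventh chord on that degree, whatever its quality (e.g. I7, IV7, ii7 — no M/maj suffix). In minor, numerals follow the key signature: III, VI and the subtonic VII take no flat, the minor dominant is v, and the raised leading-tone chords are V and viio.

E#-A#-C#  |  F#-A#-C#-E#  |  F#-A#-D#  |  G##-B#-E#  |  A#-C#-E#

i64 - VI7 - iv6 - V6 - i

E#-A#-C#: root A# is the tonic; minor triad there is i64.
F#-A#-C#-E#: root F# is the submediant; major seventh chord there is VI7.
F#-A#-D#: root D# is the subdominant; minor triad there is iv6.
G##-B#-E#: root E# is the dominant; major triad there is V6.
A#-C#-E#: minor triad on A# = scale degree 1 → i.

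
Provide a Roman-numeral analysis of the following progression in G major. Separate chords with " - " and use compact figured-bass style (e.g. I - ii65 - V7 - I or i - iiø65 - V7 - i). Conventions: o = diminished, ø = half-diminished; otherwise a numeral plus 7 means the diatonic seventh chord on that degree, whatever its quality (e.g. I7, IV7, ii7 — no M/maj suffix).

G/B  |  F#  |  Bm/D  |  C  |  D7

I6 - V/iii - iii6 - IV - V7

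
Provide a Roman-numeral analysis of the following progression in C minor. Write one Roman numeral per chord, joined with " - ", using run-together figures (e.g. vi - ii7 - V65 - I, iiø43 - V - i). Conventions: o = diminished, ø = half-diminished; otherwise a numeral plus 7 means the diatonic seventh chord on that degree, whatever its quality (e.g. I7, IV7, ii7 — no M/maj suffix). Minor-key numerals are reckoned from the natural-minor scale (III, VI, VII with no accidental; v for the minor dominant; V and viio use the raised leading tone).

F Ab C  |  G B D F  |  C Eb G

F-Ab-C: root F is the subdominant; minor triad there is iv.
G-B-D-F: root G is the dominant; dominant seventh chord there is V7.
C-Eb-G has root C, degree 1 in C minor, so i.

iv - V7 - i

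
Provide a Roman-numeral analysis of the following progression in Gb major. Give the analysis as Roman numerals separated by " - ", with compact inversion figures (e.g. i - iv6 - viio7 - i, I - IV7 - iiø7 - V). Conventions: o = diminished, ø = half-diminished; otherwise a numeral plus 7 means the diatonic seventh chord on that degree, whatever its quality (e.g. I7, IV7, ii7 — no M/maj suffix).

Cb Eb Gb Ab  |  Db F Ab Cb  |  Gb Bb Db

ii65 - V7 - I

Cb-Eb-Gb-Ab: root Ab is the supertonic; minor seventh chord there is ii65.
Db-F-Ab-Cb: root Db is the dominant; dominant seventh chord there is V7.
Gb-Bb-Db: major triad on Gb = scale degree 1 → I.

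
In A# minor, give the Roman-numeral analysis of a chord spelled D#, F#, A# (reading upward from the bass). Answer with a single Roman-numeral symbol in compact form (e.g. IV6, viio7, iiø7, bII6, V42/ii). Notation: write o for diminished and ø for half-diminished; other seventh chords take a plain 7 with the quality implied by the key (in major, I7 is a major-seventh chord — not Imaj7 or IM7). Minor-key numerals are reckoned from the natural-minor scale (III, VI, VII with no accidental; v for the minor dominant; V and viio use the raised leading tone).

iv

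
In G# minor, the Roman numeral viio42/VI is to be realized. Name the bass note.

The applied chord viio42/VI is rooted on D#: D#-F#-A-C.
The figure 42 means third inversion — the seventh is in the bass.

C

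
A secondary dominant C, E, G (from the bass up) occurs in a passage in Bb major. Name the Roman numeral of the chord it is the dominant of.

The chord is a major triad on C.
A dominant resolves down a perfect fifth: C → F. In Bb major, F is scale degree 5, i.e. V.

V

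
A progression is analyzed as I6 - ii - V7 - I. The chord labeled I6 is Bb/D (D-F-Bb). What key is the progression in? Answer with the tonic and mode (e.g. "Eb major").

The anchor chord is a major triad on Bb, labeled I6.
If Bb is scale degree 1 and the mode makes that degree carry a major triad, the tonic is Bb and the mode is major.

Bb major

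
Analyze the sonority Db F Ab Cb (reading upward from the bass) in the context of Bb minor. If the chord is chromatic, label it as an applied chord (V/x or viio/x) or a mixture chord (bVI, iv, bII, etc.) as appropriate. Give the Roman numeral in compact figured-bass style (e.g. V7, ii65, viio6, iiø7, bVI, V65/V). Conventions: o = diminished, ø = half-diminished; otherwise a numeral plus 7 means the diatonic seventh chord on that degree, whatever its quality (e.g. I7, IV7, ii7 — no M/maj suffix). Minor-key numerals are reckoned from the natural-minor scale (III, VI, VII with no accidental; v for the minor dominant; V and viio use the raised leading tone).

Stacked in thirds the chord is Db-F-Ab-Cb: a dominant seventh chord on Db.
Db is not a diatonic chord root with this quality in Bb minor, but it lies a perfect fifth above Gb (VI), so the chord functions as an applied dominant of VI.

V7/VI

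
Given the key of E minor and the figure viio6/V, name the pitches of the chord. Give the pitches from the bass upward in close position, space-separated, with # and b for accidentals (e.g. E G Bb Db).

The slash marks an applied leading-tone chord: viio of V. In E minor, V is B, so the leading tone to it is A#, a half step below.
Building a diminished triad on A# gives A#-C#-E.
The figured bass 6 indicates first inversion, placing the third (C#) in the bass: C#-E-A#.

C# E A#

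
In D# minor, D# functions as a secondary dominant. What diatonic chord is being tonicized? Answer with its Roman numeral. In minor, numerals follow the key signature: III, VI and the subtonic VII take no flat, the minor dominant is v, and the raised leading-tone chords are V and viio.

The chord is a major triad on D#.
A dominant resolves down a perfect fifth: D# → G#. In D# minor, G# is scale degree 4, i.e. iv.

iv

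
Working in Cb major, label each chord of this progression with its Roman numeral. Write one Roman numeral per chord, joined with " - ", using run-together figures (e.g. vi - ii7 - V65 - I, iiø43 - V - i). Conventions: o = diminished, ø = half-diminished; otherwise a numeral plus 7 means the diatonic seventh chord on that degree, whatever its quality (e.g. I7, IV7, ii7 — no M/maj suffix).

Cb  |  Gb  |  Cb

I - V - I

Cb has root Cb, degree 1 in Cb major, so I.
Gb: major triad on Gb = scale degree 5 → V.
Cb: major triad on Cb = scale degree 1 → I.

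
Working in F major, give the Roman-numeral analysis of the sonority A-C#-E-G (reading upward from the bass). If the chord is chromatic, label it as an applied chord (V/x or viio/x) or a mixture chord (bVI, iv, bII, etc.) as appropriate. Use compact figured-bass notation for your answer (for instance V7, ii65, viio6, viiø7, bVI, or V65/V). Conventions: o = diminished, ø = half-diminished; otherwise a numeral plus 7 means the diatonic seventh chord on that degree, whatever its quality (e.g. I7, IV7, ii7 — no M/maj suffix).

V7/vi

The pitches A-C#-E-G form a dominant seventh chord rooted on A.
A is not a diatonic chord root with this quality in F major, but it lies a perfect fifth above D (vi), so the chord functions as an applied dominant of vi.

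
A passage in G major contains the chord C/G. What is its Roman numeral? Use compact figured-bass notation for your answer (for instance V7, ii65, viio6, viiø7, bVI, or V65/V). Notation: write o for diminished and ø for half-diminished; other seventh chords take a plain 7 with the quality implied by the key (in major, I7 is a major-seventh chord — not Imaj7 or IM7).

IV64

Stacked in thirds the chord is C-E-G: a major triad on C.
C is scale degree 4 in G major, and a major triad on that degree is written IV.
With G in the bass the chord is in second inversion, so the figured bass is 64.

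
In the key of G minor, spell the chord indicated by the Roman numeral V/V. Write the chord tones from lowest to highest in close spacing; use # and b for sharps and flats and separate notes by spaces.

A C# E

The slash means an applied dominant: we want the dominant of V. In G minor, V is D major, and its dominant is built on A.
Building a major triad on A gives A-C#-E.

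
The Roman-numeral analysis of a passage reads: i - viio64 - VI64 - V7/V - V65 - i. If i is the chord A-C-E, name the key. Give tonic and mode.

The anchor chord is a minor triad on A, labeled i.
If A is scale degree 1 and the mode makes that degree carry a minor triad, the tonic is A and the mode is minor.

A minor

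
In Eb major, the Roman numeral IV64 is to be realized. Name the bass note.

IV in Eb major has root Ab; the chord is Ab-C-Eb.
The figure 64 means second inversion — the fifth is in the bass.

Eb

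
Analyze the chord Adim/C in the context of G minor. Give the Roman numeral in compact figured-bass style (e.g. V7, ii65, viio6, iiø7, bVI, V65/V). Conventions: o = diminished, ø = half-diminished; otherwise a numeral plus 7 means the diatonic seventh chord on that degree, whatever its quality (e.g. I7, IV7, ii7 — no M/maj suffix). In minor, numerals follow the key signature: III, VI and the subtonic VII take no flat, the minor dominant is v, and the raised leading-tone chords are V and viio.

The pitches A-C-Eb form a diminished triad rooted on A.
A is scale degree 2 in G minor, and a diminished triad on that degree is written iio.
With C in the bass the chord is in first inversion, so the figured bass is 6.

iio6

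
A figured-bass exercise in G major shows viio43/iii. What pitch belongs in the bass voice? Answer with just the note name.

The applied chord viio43/iii is rooted on A#: A#-C#-E-G.
The figure 43 means second inversion — the fifth is in the bass.

E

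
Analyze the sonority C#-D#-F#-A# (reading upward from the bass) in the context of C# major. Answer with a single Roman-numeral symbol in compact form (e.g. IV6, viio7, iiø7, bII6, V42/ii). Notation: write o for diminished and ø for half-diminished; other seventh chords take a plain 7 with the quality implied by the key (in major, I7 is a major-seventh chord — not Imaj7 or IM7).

The pitches D#-F#-A#-C# form a minor seventh chord rooted on D#.
In C# major, D# is the supertonic; the diatonic minor seventh chord there is ii7.
With C# in the bass the chord is in third inversion, so the figured bass is 42.

ii42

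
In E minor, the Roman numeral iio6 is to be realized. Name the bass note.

A

iio in E minor has root F#; the chord is F#-A-C.
The figure 6 means first inversion — the third is in the bass.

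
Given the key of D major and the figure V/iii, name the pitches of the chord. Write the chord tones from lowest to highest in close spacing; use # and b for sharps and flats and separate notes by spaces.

C# E# G#

V/iii is a secondary dominant — the dominant triad of iii. iii in D major is F#, so the applied chord's root is C#, a perfect fifth above.
Building a major triad on C# gives C#-E#-G#.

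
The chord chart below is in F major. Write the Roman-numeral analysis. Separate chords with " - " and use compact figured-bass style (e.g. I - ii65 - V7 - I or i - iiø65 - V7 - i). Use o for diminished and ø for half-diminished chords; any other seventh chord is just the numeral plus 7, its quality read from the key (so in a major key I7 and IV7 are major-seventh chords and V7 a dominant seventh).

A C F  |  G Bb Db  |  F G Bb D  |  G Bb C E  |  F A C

I6 - iio - ii42 - V43 - I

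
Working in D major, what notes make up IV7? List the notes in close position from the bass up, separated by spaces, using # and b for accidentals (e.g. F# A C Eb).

The numeral's case and figure indicate a major seventh chord. In D major its root, the subdominant, is G.
Stacking thirds from G gives G-B-D-F#.

G B D F#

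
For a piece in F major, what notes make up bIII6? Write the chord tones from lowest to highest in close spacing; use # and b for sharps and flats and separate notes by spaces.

C Eb Ab

Scale degree 3 in F major is A; lowering it a half step gives Ab. bIII6 is a major triad on the lowered third degree, borrowed from the parallel minor.
So the chord is Ab-C-Eb, a major triad.
With the 6 figure the chord is in first inversion; from the bass C upward in close position it reads C-Eb-Ab.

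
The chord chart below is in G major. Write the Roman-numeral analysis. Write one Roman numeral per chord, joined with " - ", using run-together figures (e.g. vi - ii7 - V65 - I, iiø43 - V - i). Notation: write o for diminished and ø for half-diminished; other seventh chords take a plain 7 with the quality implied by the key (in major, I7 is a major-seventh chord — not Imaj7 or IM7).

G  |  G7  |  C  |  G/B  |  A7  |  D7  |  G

I - V7/IV - IV - I6 - V7/V - V7 - I

G has root G, degree 1 in G major, so I.
G7: a dominant seventh chord on G, the applied dominant of IV → V7/IV.
C: major triad on C = scale degree 4 → IV.
G/B: root G is the tonic; major triad there is I6.
A7 is the secondary dominant of V (dominant seventh chord on A): V7/V.
D7: root D is the dominant; dominant seventh chord there is V7.
G: major triad on G = scale degree 1 → I.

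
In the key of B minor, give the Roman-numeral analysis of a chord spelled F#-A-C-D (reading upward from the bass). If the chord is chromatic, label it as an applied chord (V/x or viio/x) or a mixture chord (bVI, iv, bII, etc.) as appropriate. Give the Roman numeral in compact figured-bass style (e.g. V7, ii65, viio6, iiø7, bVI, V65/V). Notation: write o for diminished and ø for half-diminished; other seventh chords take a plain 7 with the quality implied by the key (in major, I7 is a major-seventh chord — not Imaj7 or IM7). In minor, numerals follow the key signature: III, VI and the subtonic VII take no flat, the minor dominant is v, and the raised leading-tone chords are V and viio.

Stacked in thirds the chord is D-F#-A-C: a dominant seventh chord on D.
D is not a diatonic chord root with this quality in B minor, but it lies a perfect fifth above G (VI), so the chord functions as an applied dominant of VI.
With F# in the bass the chord is in first inversion, so the figured bass is 65.

V65/VI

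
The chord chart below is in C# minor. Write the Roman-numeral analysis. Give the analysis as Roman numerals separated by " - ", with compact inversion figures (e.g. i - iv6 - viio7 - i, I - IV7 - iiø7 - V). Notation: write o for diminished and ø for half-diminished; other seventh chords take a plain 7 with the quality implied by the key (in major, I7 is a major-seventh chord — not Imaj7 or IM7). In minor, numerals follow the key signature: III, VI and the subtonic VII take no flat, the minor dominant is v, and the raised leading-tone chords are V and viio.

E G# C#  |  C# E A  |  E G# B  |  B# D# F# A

i6 - VI6 - III - viio7

E-G#-C#: minor triad on C# = scale degree 1 → i6.
C#-E-A: major triad on A = scale degree 6 → VI6.
E-G#-B has root E, degree 3 in C# minor, so III.
B#-D#-F#-A: root B# is the leading tone; fully diminished seventh chord there is viio7.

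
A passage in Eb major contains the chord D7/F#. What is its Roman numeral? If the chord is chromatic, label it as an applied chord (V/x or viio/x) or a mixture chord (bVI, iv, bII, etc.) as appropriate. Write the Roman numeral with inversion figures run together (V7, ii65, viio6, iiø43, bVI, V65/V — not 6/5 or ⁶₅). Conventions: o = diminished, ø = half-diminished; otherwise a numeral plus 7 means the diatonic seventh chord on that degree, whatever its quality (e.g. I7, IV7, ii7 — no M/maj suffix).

The pitches D-F#-A-C form a dominant seventh chord rooted on D.
D is not a diatonic chord root with this quality in Eb major, but it lies a perfect fifth above G (iii), so the chord functions as an applied dominant of iii.
With F# in the bass the chord is in first inversion, so the figured bass is 65.

V65/iii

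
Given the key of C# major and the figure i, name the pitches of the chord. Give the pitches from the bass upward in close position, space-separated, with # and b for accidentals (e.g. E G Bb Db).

C# E G#

Scale degree 1 in C# major is C#; here the chord built on it is altered to a minor triad. i is the minor tonic, borrowed from the parallel minor.
So the chord is C#-E-G#.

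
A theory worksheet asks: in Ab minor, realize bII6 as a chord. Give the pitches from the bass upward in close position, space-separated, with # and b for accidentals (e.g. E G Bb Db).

Db Fb Bbb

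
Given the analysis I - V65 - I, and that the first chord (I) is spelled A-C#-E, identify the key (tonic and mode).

A major

I is given as A-C#-E — a major triad with root A.
If A is scale degree 1 and the mode makes that degree carry a major triad, the tonic is A and the mode is major.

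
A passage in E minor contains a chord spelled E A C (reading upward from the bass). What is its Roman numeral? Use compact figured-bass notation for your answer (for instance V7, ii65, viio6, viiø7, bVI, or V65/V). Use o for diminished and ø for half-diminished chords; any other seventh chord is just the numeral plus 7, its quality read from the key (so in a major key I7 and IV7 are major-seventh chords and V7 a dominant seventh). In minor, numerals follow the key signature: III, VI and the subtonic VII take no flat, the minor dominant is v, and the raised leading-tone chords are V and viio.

Stacked in thirds the chord is A-C-E: a minor triad on A.
A is scale degree 4 in E minor, and a minor triad on that degree is written iv.
With E in the bass the chord is in second inversion, so the figured bass is 64.

iv64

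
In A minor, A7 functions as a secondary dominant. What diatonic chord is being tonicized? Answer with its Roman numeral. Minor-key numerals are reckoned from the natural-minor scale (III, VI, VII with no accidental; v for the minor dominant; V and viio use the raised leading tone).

The chord is a dominant seventh chord on A.
A dominant resolves down a perfect fifth: A → D. In A minor, D is scale degree 4, i.e. iv.

iv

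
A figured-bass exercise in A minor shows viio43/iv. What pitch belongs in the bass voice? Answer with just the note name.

The applied chord viio43/iv is rooted on C#: C#-E-G-Bb.
The figure 43 means second inversion — the fifth is in the bass.

G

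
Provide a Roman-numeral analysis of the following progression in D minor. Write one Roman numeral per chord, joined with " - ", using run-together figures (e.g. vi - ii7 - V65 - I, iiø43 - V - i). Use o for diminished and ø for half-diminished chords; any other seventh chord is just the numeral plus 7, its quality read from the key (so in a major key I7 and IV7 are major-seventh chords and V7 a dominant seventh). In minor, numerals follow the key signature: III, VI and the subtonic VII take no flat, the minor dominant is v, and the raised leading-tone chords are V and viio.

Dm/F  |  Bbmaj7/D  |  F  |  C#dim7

i6 - VI65 - III - viio7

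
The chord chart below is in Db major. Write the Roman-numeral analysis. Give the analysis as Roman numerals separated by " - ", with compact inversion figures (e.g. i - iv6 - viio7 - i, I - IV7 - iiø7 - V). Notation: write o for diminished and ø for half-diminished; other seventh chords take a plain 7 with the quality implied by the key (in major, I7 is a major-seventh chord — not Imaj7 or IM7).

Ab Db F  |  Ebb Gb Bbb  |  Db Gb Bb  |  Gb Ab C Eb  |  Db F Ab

Ab-Db-F has root Db, degree 1 in Db major, so I64.
Ebb-Gb-Bbb: major triad on Ebb — chromatic; Ebb is the lowered second degree, so this is the Neapolitan chord, bII.
Db-Gb-Bb has root Gb, degree 4 in Db major, so IV64.
Gb-Ab-C-Eb: root Ab is the dominant; dominant seventh chord there is V42.
Db-F-Ab has root Db, degree 1 in Db major, so I.

I64 - bII - IV64 - V42 - I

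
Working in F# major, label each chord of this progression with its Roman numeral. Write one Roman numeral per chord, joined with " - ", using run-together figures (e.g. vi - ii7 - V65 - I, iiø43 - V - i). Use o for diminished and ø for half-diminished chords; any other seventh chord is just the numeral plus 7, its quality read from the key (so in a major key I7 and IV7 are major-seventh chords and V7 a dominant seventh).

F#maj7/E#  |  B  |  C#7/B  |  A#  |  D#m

I42 - IV - V42 - V/vi - vi

F#maj7/E#: major seventh chord on F# = scale degree 1 → I42.
B has root B, degree 4 in F# major, so IV.
C#7/B: dominant seventh chord on C# = scale degree 5 → V42.
A#: a major triad on A#, the applied dominant of vi → V/vi.
D#m: root D# is the submediant; minor triad there is vi.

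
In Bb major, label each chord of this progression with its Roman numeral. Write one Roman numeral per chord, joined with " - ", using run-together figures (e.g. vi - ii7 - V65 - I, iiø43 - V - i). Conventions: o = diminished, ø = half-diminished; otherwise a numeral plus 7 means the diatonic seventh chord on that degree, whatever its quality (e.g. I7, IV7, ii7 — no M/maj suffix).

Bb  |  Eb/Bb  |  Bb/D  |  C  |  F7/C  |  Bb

I - IV64 - I6 - V/V - V43 - I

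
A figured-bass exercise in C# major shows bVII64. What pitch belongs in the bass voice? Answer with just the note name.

F#

bVII in C# major has root B; the chord is B-D#-F#.
The figure 64 means second inversion — the fifth is in the bass.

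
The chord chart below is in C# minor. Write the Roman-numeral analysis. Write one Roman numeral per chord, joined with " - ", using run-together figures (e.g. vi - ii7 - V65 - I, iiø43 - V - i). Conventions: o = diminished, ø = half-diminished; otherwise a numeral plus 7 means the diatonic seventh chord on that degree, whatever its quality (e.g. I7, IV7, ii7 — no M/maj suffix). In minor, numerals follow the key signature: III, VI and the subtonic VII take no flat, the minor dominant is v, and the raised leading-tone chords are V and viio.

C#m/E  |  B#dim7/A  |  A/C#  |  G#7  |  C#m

i6 - viio42 - VI6 - V7 - i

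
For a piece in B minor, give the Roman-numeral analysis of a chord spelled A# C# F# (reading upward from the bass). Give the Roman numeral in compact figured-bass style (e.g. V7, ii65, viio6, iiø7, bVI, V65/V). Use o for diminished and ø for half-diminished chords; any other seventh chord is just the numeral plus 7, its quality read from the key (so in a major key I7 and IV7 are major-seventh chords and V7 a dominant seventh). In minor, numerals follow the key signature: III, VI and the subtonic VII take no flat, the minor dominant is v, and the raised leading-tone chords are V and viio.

Stacked in thirds the chord is F#-A#-C#: a major triad on F#.
In B minor, F# is the dominant; the diatonic major triad there is V.
With A# in the bass the chord is in first inversion, so the figured bass is 6.

V6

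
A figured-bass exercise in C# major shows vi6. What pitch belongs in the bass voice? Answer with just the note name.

C#

vi in C# major has root A#; the chord is A#-C#-E#.
The figure 6 means first inversion — the third is in the bass.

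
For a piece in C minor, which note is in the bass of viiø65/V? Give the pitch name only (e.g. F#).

A

The applied chord viiø65/V is rooted on F#: F#-A-C-E.
The figure 65 means first inversion — the third is in the bass.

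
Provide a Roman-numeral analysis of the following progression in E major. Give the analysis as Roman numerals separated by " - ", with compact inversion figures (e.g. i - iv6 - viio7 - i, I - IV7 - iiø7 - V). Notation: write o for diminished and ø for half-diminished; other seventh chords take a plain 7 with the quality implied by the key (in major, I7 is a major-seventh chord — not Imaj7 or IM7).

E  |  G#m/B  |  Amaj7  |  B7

I - iii6 - IV7 - V7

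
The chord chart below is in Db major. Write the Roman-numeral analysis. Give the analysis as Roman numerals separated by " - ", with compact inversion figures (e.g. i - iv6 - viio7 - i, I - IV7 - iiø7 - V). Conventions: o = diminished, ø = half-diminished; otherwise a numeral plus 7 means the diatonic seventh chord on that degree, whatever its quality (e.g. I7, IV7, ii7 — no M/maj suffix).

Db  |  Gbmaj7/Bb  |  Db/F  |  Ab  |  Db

I - IV65 - I6 - V - I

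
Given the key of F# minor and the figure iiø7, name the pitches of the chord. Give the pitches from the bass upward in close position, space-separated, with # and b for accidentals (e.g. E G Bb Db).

G# B D F#

The numeral's case and figure indicate a half-diminished seventh chord. In F# minor its root, scale degree 2, is G#.
Stacking thirds from G# gives G#-B-D-F#.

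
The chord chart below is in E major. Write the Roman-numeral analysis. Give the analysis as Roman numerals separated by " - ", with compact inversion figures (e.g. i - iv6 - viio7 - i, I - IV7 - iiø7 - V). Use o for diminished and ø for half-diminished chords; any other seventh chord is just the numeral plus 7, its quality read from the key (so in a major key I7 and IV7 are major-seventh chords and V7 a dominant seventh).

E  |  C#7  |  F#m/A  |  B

I - V7/ii - ii6 - V

E: major triad on E = scale degree 1 → I.
C#7 is the secondary dominant of ii (dominant seventh chord on C#): V7/ii.
F#m/A has root F#, degree 2 in E major, so ii6.
B: major triad on B = scale degree 5 → V.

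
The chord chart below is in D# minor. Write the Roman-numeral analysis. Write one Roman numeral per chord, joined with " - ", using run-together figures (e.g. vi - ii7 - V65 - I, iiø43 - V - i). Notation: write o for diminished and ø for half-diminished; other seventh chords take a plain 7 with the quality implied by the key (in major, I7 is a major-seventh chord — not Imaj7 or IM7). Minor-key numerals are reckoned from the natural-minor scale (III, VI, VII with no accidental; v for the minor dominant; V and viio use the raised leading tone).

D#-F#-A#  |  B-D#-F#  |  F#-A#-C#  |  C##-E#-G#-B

i - VI - III - viio7

D#-F#-A#: minor triad on D# = scale degree 1 → i.
B-D#-F# has root B, degree 6 in D# minor, so VI.
F#-A#-C#: root F# is the mediant; major triad there is III.
C##-E#-G#-B: fully diminished seventh chord on C## = scale degree 7 → viio7.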